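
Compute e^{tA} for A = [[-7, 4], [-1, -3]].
A has Jordan form J = [[-5, 1], [0, -5]] with A = PJP^{-1}, so e^{tA} = P e^{tJ} P^{-1}.

For a Jordan block J_k(λ), e^{tJ_k(λ)} = e^{λt} · (I + tN + t^2 N^2/2! + ... + t^{k-1} N^{k-1}/(k-1)!) where N is the nilpotent superdiagonal part.

Assembling the blocks and conjugating back gives the entries of e^{tA} as shown above.

e^{tA} = [[(1 - 2*t)*e^{-5*t}, 4*t*e^{-5*t}], [-t*e^{-5*t}, (2*t + 1)*e^{-5*t}]]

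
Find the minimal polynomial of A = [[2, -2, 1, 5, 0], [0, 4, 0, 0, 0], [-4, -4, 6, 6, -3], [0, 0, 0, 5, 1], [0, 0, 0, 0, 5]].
m_A(x) = (x - 5)^2(x - 4)^2

The characteristic polynomial factors as (x - 5)^2(x - 4)^3. The minimal polynomial is ∏(x - λ)^{k_λ} where k_λ is the size of the largest Jordan block at λ.

For λ = 4: rank(A - 4I) = 3, and the largest Jordan block has size 2 (the smallest k with rank((A - 4I)^k) = rank((A - 4I)^(k+1))).
For λ = 5: rank(A - 5I) = 4, and the largest Jordan block has size 2 (the smallest k with rank((A - 5I)^k) = rank((A - 5I)^(k+1))).

So m_A(x) = (x - 5)^2(x - 4)^2.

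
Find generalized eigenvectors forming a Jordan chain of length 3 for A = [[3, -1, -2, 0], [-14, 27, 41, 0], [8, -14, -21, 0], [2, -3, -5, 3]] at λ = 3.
We seek v_1 ∈ ker((A - 3I)^3) \ ker((A - 3I)^2), then set v_{i+1} = (A - 3I) v_i.

One such chain is v_1 = [[0, -5, 3, 0]]^T, v_2 = [[-1, 3, -2, 0]]^T, v_3 = [[1, 4, -2, -1]]^T. Check: (A - 3I) v_3 = [[0, 0, 0, 0]]^T = 0.

v_1 = [[0, -5, 3, 0]]^T, v_2 = [[-1, 3, -2, 0]]^T, v_3 = [[1, 4, -2, -1]]^T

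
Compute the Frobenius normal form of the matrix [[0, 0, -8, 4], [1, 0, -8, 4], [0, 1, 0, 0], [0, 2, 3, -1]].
R = [[0, 0, 0, 4], [1, 0, 0, 4], [0, 1, 0, 0], [0, 0, 1, -1]]

The invariant factors of A (the non-unit diagonal entries of the Smith normal form of xI - A over ℚ[x]) are (x + 1)(x^3 - 4), each dividing the next. The characteristic polynomial is their product, (x + 1)(x^3 - 4).

The rational canonical form is the block-diagonal matrix of companion matrices C(f_i):
R = [[0, 0, 0, 4], [1, 0, 0, 4], [0, 1, 0, 0], [0, 0, 1, -1]].

Note the characteristic polynomial does not split into linear factors over ℚ, so A has no Jordan form over ℚ; the rational canonical form exists over any field.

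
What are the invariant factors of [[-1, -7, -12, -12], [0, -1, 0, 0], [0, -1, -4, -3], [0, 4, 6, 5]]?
x + 1, (x - 2)(x + 1)^2

The Jordan structure of A has elementary divisors (x + 1)^2, (x + 1), (x - 2). Arranging the block sizes at each eigenvalue in decreasing order and taking row products gives the invariant factors.

Invariant factors (smallest first, each dividing the next): x + 1, (x - 2)(x + 1)^2.

Check: the last factor (x - 2)(x + 1)^2 is the minimal polynomial, and the product (x - 2)(x + 1)^3 is the characteristic polynomial.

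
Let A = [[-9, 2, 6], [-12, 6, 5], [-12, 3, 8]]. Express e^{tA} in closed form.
A has Jordan form J = [[-1, 0, 0], [0, 3, 1], [0, 0, 3]] with A = PJP^{-1}, so e^{tA} = P e^{tJ} P^{-1}.

For a Jordan block J_k(λ), e^{tJ_k(λ)} = e^{λt} · (I + tN + t^2 N^2/2! + ... + t^{k-1} N^{k-1}/(k-1)!) where N is the nilpotent superdiagonal part.

Assembling the blocks and conjugating back gives the entries of e^{tA} as shown above.

e^{tA} = [[(3 - 2*e^{4*t})*e^{-t}, 2*t*e^{3*t}, 2*((1 - t)*e^{4*t} - 1)*e^{-t}], [3*(1 - e^{4*t})*e^{-t}, (3*t + 1)*e^{3*t}, ((2 - 3*t)*e^{4*t} - 2)*e^{-t}], [3*(1 - e^{4*t})*e^{-t}, 3*t*e^{3*t}, (3*(1 - t)*e^{4*t} - 2)*e^{-t}]]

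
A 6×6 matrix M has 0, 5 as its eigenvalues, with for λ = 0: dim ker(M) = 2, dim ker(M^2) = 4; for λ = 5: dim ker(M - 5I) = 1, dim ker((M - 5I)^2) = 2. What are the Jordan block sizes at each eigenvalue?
Jordan blocks: (0, 2), (0, 2), (5, 2)

λ = 0: successive nullity increments [2, 2] count blocks of size ≥ k; block sizes are [2, 2].
λ = 5: successive nullity increments [1, 1] count blocks of size ≥ k; block sizes are [2].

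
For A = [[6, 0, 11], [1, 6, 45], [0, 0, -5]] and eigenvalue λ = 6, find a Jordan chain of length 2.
We seek v_1 ∈ ker((A - 6I)^2) \ ker(A - 6I), then set v_{i+1} = (A - 6I) v_i.

One such chain is v_1 = [[1, 2, 0]]^T, v_2 = [[0, 1, 0]]^T. Check: (A - 6I) v_2 = [[0, 0, 0]]^T = 0.

v_1 = [[1, 2, 0]]^T, v_2 = [[0, 1, 0]]^T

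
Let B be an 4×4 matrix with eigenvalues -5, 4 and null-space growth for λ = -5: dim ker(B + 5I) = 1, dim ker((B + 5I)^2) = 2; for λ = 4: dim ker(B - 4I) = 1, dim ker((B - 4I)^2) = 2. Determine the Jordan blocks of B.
λ = -5: successive nullity increments [1, 1] count blocks of size ≥ k; block sizes are [2].
λ = 4: successive nullity increments [1, 1] count blocks of size ≥ k; block sizes are [2].

Jordan blocks: (-5, 2), (4, 2)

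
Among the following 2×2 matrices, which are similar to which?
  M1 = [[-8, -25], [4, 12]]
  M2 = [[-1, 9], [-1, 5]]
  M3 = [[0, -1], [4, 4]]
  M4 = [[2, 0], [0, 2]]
2 classes: {M1, M2, M3}, {M4}

Characteristic polynomials: χ_{M1} = (x - 2)^2, χ_{M2} = (x - 2)^2, χ_{M3} = (x - 2)^2, χ_{M4} = (x - 2)^2.

{M1, M2, M3}: invariant factors (x - 2)^2.

{M4}: invariant factors x - 2, x - 2.

Matrices are similar if and only if their invariant-factor lists agree; the partition into similarity classes is {M1, M2, M3}, {M4}.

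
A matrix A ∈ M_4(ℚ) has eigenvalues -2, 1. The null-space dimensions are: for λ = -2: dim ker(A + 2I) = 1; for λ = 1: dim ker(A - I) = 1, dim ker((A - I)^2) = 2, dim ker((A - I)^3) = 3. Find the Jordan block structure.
Jordan blocks: (-2, 1), (1, 3)

λ = -2: successive nullity increments [1] count blocks of size ≥ k; block sizes are [1].
λ = 1: successive nullity increments [1, 1, 1] count blocks of size ≥ k; block sizes are [3].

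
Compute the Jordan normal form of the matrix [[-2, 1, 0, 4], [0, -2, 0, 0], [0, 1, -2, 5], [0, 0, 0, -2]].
The characteristic polynomial is det(xI - A) = (x + 2)^4, so the eigenvalues are -2 (algebraic multiplicity 4).

For λ = -2: rank(A + 2I) = 2, rank((A + 2I)^2) = 0. The eigenspace has dimension 4 - 2 = 2, so there are 2 Jordan blocks; the rank sequence gives block sizes [2, 2].

Assembling the blocks gives the Jordan form J above.

J = [[-2, 1, 0, 0], [0, -2, 0, 0], [0, 0, -2, 1], [0, 0, 0, -2]]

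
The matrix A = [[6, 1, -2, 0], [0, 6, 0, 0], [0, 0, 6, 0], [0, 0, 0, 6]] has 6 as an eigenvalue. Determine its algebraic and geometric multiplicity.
The characteristic polynomial is (x - 6)^4, so the factor x - 6 appears with exponent 4: the algebraic multiplicity is 4.

rank(A - 6I) = 1, so the eigenspace has dimension 4 - 1 = 3: the geometric multiplicity is 3.

Since 3 < 4, A is not diagonalizable.

algebraic multiplicity 4, geometric multiplicity 3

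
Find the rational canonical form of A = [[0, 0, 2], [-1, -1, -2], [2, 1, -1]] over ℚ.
The invariant factors of A (the non-unit diagonal entries of the Smith normal form of xI - A over ℚ[x]) are (x - 1)(x + 1)(x + 2), each dividing the next. The characteristic polynomial is their product, (x - 1)(x + 1)(x + 2).

The rational canonical form is the block-diagonal matrix of companion matrices C(f_i):
R = [[0, 0, 2], [1, 0, 1], [0, 1, -2]].

R = [[0, 0, 2], [1, 0, 1], [0, 1, -2]]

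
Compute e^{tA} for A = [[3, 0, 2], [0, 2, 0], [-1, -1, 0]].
e^{tA} = [[(2*e^{t} - 1)*e^{t}, 2*(-t*e^{t} + e^{t} - 1)*e^{t}, 2*(e^{t} - 1)*e^{t}], [0, e^{2*t}, 0], [(1 - e^{t})*e^{t}, (t*e^{t} - 2*e^{t} + 2)*e^{t}, (2 - e^{t})*e^{t}]]

A has Jordan form J = [[1, 0, 0], [0, 2, 1], [0, 0, 2]] with A = PJP^{-1}, so e^{tA} = P e^{tJ} P^{-1}.

For a Jordan block J_k(λ), e^{tJ_k(λ)} = e^{λt} · (I + tN + t^2 N^2/2! + ... + t^{k-1} N^{k-1}/(k-1)!) where N is the nilpotent superdiagonal part.

Assembling the blocks and conjugating back gives the entries of e^{tA} as shown above.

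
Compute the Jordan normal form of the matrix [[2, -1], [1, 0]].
J = [[1, 1], [0, 1]]

The characteristic polynomial is det(xI - A) = (x - 1)^2, so the eigenvalues are 1 (algebraic multiplicity 2).

For λ = 1: rank(A - I) = 1, rank((A - I)^2) = 0. The eigenspace has dimension 2 - 1 = 1, so there is 1 Jordan block; the rank sequence gives block sizes [2].

Assembling the blocks gives the Jordan form J above.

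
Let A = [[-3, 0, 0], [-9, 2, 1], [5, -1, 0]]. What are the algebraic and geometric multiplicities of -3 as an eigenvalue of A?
algebraic multiplicity 1, geometric multiplicity 1

The characteristic polynomial is (x - 1)^2(x + 3), so the factor x + 3 appears with exponent 1: the algebraic multiplicity is 1.

rank(A + 3I) = 2, so the eigenspace has dimension 3 - 2 = 1: the geometric multiplicity is 1.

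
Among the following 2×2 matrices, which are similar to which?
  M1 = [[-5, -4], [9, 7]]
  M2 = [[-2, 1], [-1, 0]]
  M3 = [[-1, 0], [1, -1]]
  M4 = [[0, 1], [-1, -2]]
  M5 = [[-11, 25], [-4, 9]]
2 classes: {M1}, {M2, M3, M4, M5}

Characteristic polynomials: χ_{M1} = (x - 1)^2, χ_{M2} = (x + 1)^2, χ_{M3} = (x + 1)^2, χ_{M4} = (x + 1)^2, χ_{M5} = (x + 1)^2.

{M1}: invariant factors (x - 1)^2.

{M2, M3, M4, M5}: invariant factors (x + 1)^2.

Matrices are similar if and only if their invariant-factor lists agree; the partition into similarity classes is {M1}, {M2, M3, M4, M5}.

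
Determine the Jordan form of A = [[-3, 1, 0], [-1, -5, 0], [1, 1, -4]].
The characteristic polynomial is det(xI - A) = (x + 4)^3, so the eigenvalues are -4 (algebraic multiplicity 3).

For λ = -4: rank(A + 4I) = 1, rank((A + 4I)^2) = 0. The eigenspace has dimension 3 - 1 = 2, so there are 2 Jordan blocks; the rank sequence gives block sizes [2, 1].

Assembling the blocks gives the Jordan form J above.

J = [[-4, 1, 0], [0, -4, 0], [0, 0, -4]]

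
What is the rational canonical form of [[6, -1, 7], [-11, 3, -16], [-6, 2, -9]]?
The invariant factors of A (the non-unit diagonal entries of the Smith normal form of xI - A over ℚ[x]) are x^3 - 5, each dividing the next. The characteristic polynomial is their product, x^3 - 5.

The rational canonical form is the block-diagonal matrix of companion matrices C(f_i):
R = [[0, 0, 5], [1, 0, 0], [0, 1, 0]].

Note the characteristic polynomial does not split into linear factors over ℚ, so A has no Jordan form over ℚ; the rational canonical form exists over any field.

R = [[0, 0, 5], [1, 0, 0], [0, 1, 0]]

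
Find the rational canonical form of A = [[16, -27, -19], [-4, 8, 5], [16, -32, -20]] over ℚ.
The invariant factors of A (the non-unit diagonal entries of the Smith normal form of xI - A over ℚ[x]) are x(x - 2)^2, each dividing the next. The characteristic polynomial is their product, x(x - 2)^2.

The rational canonical form is the block-diagonal matrix of companion matrices C(f_i):
R = [[0, 0, 0], [1, 0, -4], [0, 1, 4]].

R = [[0, 0, 0], [1, 0, -4], [0, 1, 4]]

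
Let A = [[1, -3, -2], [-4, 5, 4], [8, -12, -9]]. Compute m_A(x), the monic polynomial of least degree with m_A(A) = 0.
m_A(x) = (x + 1)^2

The characteristic polynomial factors as (x + 1)^3. The minimal polynomial is ∏(x - λ)^{k_λ} where k_λ is the size of the largest Jordan block at λ.

For λ = -1: rank(A + I) = 1, and the largest Jordan block has size 2 (the smallest k with rank((A + I)^k) = rank((A + I)^(k+1))).

So m_A(x) = (x + 1)^2.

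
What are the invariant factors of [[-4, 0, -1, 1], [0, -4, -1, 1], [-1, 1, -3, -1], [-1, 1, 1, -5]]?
(x + 4)^2, (x + 4)^2

The Jordan structure of A has elementary divisors (x + 4)^2, (x + 4)^2. Arranging the block sizes at each eigenvalue in decreasing order and taking row products gives the invariant factors.

Invariant factors (smallest first, each dividing the next): (x + 4)^2, (x + 4)^2.

Check: the last factor (x + 4)^2 is the minimal polynomial, and the product (x + 4)^4 is the characteristic polynomial.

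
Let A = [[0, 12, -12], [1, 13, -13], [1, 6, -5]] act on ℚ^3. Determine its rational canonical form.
The invariant factors of A (the non-unit diagonal entries of the Smith normal form of xI - A over ℚ[x]) are (x - 4)(x^2 - 4x - 3), each dividing the next. The characteristic polynomial is their product, (x - 4)(x^2 - 4x - 3).

The rational canonical form is the block-diagonal matrix of companion matrices C(f_i):
R = [[0, 0, -12], [1, 0, -13], [0, 1, 8]].

Note the characteristic polynomial does not split into linear factors over ℚ, so A has no Jordan form over ℚ; the rational canonical form exists over any field.

R = [[0, 0, -12], [1, 0, -13], [0, 1, 8]]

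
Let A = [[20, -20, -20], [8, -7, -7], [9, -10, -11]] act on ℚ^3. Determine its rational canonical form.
R = [[0, 0, -20], [1, 0, 13], [0, 1, 2]]

The invariant factors of A (the non-unit diagonal entries of the Smith normal form of xI - A over ℚ[x]) are (x - 4)(x^2 + 2x - 5), each dividing the next. The characteristic polynomial is their product, (x - 4)(x^2 + 2x - 5).

The rational canonical form is the block-diagonal matrix of companion matrices C(f_i):
R = [[0, 0, -20], [1, 0, 13], [0, 1, 2]].

Note the characteristic polynomial does not split into linear factors over ℚ, so A has no Jordan form over ℚ; the rational canonical form exists over any field.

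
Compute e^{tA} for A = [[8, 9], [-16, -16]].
e^{tA} = [[(12*t + 1)*e^{-4*t}, 9*t*e^{-4*t}], [-16*t*e^{-4*t}, (1 - 12*t)*e^{-4*t}]]

A has Jordan form J = [[-4, 1], [0, -4]] with A = PJP^{-1}, so e^{tA} = P e^{tJ} P^{-1}.

For a Jordan block J_k(λ), e^{tJ_k(λ)} = e^{λt} · (I + tN + t^2 N^2/2! + ... + t^{k-1} N^{k-1}/(k-1)!) where N is the nilpotent superdiagonal part.

Assembling the blocks and conjugating back gives the entries of e^{tA} as shown above.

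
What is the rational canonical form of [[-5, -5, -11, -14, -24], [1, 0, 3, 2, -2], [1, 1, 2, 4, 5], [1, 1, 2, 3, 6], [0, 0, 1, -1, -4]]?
R = [[0, 0, 0, 0, 2], [1, 0, 0, 0, 11], [0, 1, 0, 0, 16], [0, 0, 1, 0, 1], [0, 0, 0, 1, -4]]

The invariant factors of A (the non-unit diagonal entries of the Smith normal form of xI - A over ℚ[x]) are (x - 2)(x^2 + 3x + 1)^2, each dividing the next. The characteristic polynomial is their product, (x - 2)(x^2 + 3x + 1)^2.

The rational canonical form is the block-diagonal matrix of companion matrices C(f_i):
R = [[0, 0, 0, 0, 2], [1, 0, 0, 0, 11], [0, 1, 0, 0, 16], [0, 0, 1, 0, 1], [0, 0, 0, 1, -4]].

Note the characteristic polynomial does not split into linear factors over ℚ, so A has no Jordan form over ℚ; the rational canonical form exists over any field.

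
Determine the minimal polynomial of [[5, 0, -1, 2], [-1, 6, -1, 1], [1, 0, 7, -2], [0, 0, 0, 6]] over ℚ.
The characteristic polynomial factors as (x - 6)^4. The minimal polynomial is ∏(x - λ)^{k_λ} where k_λ is the size of the largest Jordan block at λ.

For λ = 6: rank(A - 6I) = 2, and the largest Jordan block has size 2 (the smallest k with rank((A - 6I)^k) = rank((A - 6I)^(k+1))).

So m_A(x) = (x - 6)^2.

m_A(x) = (x - 6)^2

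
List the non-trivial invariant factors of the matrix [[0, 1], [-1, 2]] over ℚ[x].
The Jordan structure of A has elementary divisors (x - 1)^2. Arranging the block sizes at each eigenvalue in decreasing order and taking row products gives the invariant factors.

Invariant factors (smallest first, each dividing the next): (x - 1)^2.

Check: the last factor (x - 1)^2 is the minimal polynomial, and the product (x - 1)^2 is the characteristic polynomial.

(x - 1)^2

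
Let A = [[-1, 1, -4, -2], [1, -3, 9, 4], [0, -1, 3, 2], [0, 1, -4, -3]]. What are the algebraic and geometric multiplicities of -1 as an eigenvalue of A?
The characteristic polynomial is (x + 1)^4, so the factor x + 1 appears with exponent 4: the algebraic multiplicity is 4.

rank(A + I) = 2, so the eigenspace has dimension 4 - 2 = 2: the geometric multiplicity is 2.

Since 2 < 4, A is not diagonalizable.

algebraic multiplicity 4, geometric multiplicity 2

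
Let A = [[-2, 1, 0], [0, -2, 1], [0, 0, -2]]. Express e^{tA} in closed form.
e^{tA} = [[e^{-2*t}, t*e^{-2*t}, t^2*e^{-2*t}/2], [0, e^{-2*t}, t*e^{-2*t}], [0, 0, e^{-2*t}]]

A has Jordan form J = [[-2, 1, 0], [0, -2, 1], [0, 0, -2]] with A = PJP^{-1}, so e^{tA} = P e^{tJ} P^{-1}.

For a Jordan block J_k(λ), e^{tJ_k(λ)} = e^{λt} · (I + tN + t^2 N^2/2! + ... + t^{k-1} N^{k-1}/(k-1)!) where N is the nilpotent superdiagonal part.

Assembling the blocks and conjugating back gives the entries of e^{tA} as shown above.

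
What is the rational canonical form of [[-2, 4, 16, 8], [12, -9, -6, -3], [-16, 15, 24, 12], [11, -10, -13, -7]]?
The invariant factors of A (the non-unit diagonal entries of the Smith normal form of xI - A over ℚ[x]) are (x - 6)(x^3 - x + 5), each dividing the next. The characteristic polynomial is their product, (x - 6)(x^3 - x + 5).

The rational canonical form is the block-diagonal matrix of companion matrices C(f_i):
R = [[0, 0, 0, 30], [1, 0, 0, -11], [0, 1, 0, 1], [0, 0, 1, 6]].

Note the characteristic polynomial does not split into linear factors over ℚ, so A has no Jordan form over ℚ; the rational canonical form exists over any field.

R = [[0, 0, 0, 30], [1, 0, 0, -11], [0, 1, 0, 1], [0, 0, 1, 6]]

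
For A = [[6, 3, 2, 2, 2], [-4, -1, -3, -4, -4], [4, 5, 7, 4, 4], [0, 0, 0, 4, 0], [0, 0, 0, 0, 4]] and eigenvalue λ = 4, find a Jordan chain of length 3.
We seek v_1 ∈ ker((A - 4I)^3) \ ker((A - 4I)^2), then set v_{i+1} = (A - 4I) v_i.

One such chain is v_1 = [[2, -1, 2, -2, 0]]^T, v_2 = [[1, -1, 1, 0, 0]]^T, v_3 = [[1, -2, 2, 0, 0]]^T. Check: (A - 4I) v_3 = [[0, 0, 0, 0, 0]]^T = 0.

v_1 = [[2, -1, 2, -2, 0]]^T, v_2 = [[1, -1, 1, 0, 0]]^T, v_3 = [[1, -2, 2, 0, 0]]^T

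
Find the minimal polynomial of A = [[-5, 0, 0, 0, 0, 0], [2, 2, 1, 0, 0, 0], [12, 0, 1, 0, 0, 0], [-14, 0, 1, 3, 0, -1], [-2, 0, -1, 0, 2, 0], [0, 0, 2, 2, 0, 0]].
The characteristic polynomial factors as (x - 2)^3(x - 1)^2(x + 5). The minimal polynomial is ∏(x - λ)^{k_λ} where k_λ is the size of the largest Jordan block at λ.

For λ = -5: rank(A + 5I) = 5, and the largest Jordan block has size 1 (the smallest k with rank((A + 5I)^k) = rank((A + 5I)^(k+1))).
For λ = 1: rank(A - I) = 5, and the largest Jordan block has size 2 (the smallest k with rank((A - I)^k) = rank((A - I)^(k+1))).
For λ = 2: rank(A - 2I) = 3, and the largest Jordan block has size 1 (the smallest k with rank((A - 2I)^k) = rank((A - 2I)^(k+1))).

So m_A(x) = (x - 2)(x - 1)^2(x + 5).

m_A(x) = (x - 2)(x - 1)^2(x + 5)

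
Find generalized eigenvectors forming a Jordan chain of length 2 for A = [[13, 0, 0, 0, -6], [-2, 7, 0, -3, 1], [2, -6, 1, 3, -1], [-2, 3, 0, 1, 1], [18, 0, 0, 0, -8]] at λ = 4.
We seek v_1 ∈ ker((A - 4I)^2) \ ker(A - 4I), then set v_{i+1} = (A - 4I) v_i.

One such chain is v_1 = [[-4, 0, 0, 1, -6]]^T, v_2 = [[0, -1, 1, -1, 0]]^T. Check: (A - 4I) v_2 = [[0, 0, 0, 0, 0]]^T = 0.

v_1 = [[-4, 0, 0, 1, -6]]^T, v_2 = [[0, -1, 1, -1, 0]]^T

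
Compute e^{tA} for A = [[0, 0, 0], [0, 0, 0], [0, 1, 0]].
A has Jordan form J = [[0, 1, 0], [0, 0, 0], [0, 0, 0]] with A = PJP^{-1}, so e^{tA} = P e^{tJ} P^{-1}.

For a Jordan block J_k(λ), e^{tJ_k(λ)} = e^{λt} · (I + tN + t^2 N^2/2! + ... + t^{k-1} N^{k-1}/(k-1)!) where N is the nilpotent superdiagonal part.

Assembling the blocks and conjugating back gives the entries of e^{tA} as shown above.

e^{tA} = [[1, 0, 0], [0, 1, 0], [0, t, 1]]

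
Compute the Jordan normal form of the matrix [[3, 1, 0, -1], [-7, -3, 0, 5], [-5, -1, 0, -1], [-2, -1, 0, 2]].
J = [[0, 0, 0, 0], [0, 0, 0, 0], [0, 0, 1, 1], [0, 0, 0, 1]]

The characteristic polynomial is det(xI - A) = x^2(x - 1)^2, so the eigenvalues are 0 (algebraic multiplicity 2), 1 (algebraic multiplicity 2).

For λ = 0: rank(A) = 2. The eigenspace has dimension 4 - 2 = 2, so there are 2 Jordan blocks; the rank sequence gives block sizes [1, 1].

For λ = 1: rank(A - I) = 3, rank((A - I)^2) = 2. The eigenspace has dimension 4 - 3 = 1, so there is 1 Jordan block; the rank sequence gives block sizes [2].

Assembling the blocks gives the Jordan form J above.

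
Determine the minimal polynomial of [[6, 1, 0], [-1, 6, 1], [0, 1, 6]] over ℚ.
The characteristic polynomial factors as (x - 6)^3. The minimal polynomial is ∏(x - λ)^{k_λ} where k_λ is the size of the largest Jordan block at λ.

For λ = 6: rank(A - 6I) = 2, and the largest Jordan block has size 3 (the smallest k with rank((A - 6I)^k) = rank((A - 6I)^(k+1))).

So m_A(x) = (x - 6)^3.

m_A(x) = (x - 6)^3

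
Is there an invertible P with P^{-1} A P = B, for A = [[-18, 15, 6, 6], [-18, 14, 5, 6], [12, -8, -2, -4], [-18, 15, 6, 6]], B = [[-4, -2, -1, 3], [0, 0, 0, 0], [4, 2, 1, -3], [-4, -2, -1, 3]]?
Both have characteristic polynomial x^4, but the minimal polynomial of A is x^3 while the minimal polynomial of B is x^2. The minimal polynomial is a similarity invariant, so A and B are not similar.

No.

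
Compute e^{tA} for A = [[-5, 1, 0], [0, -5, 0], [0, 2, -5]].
e^{tA} = [[e^{-5*t}, t*e^{-5*t}, 0], [0, e^{-5*t}, 0], [0, 2*t*e^{-5*t}, e^{-5*t}]]

A has Jordan form J = [[-5, 1, 0], [0, -5, 0], [0, 0, -5]] with A = PJP^{-1}, so e^{tA} = P e^{tJ} P^{-1}.

For a Jordan block J_k(λ), e^{tJ_k(λ)} = e^{λt} · (I + tN + t^2 N^2/2! + ... + t^{k-1} N^{k-1}/(k-1)!) where N is the nilpotent superdiagonal part.

Assembling the blocks and conjugating back gives the entries of e^{tA} as shown above.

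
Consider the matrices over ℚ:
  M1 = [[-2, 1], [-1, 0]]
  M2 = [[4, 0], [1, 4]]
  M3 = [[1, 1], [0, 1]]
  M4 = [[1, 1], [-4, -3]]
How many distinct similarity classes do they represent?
3 classes: {M1, M4}, {M2}, {M3}

Characteristic polynomials: χ_{M1} = (x + 1)^2, χ_{M2} = (x - 4)^2, χ_{M3} = (x - 1)^2, χ_{M4} = (x + 1)^2.

{M1, M4}: invariant factors (x + 1)^2.

{M2}: invariant factors (x - 4)^2.

{M3}: invariant factors (x - 1)^2.

Matrices are similar if and only if their invariant-factor lists agree; the partition into similarity classes is {M1, M4}, {M2}, {M3}.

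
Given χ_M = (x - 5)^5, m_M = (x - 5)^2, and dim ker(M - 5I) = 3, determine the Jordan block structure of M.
λ = 5: algebraic multiplicity 5 (exponent in χ_M), largest block size 2 (exponent in m_M), 3 blocks (geometric multiplicity). These force block sizes [2, 2, 1].

Jordan blocks: (5, 2), (5, 2), (5, 1)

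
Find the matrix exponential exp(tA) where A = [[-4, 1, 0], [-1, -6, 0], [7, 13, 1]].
A has Jordan form J = [[-5, 1, 0], [0, -5, 0], [0, 0, 1]] with A = PJP^{-1}, so e^{tA} = P e^{tJ} P^{-1}.

For a Jordan block J_k(λ), e^{tJ_k(λ)} = e^{λt} · (I + tN + t^2 N^2/2! + ... + t^{k-1} N^{k-1}/(k-1)!) where N is the nilpotent superdiagonal part.

Assembling the blocks and conjugating back gives the entries of e^{tA} as shown above.

e^{tA} = [[(t + 1)*e^{-5*t}, t*e^{-5*t}, 0], [-t*e^{-5*t}, (1 - t)*e^{-5*t}, 0], [(t + e^{6*t} - 1)*e^{-5*t}, (t + 2*e^{6*t} - 2)*e^{-5*t}, e^{t}]]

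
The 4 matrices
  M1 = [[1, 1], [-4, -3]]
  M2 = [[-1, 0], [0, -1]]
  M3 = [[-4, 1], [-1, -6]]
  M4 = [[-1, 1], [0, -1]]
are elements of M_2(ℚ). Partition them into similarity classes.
Characteristic polynomials: χ_{M1} = (x + 1)^2, χ_{M2} = (x + 1)^2, χ_{M3} = (x + 5)^2, χ_{M4} = (x + 1)^2.

{M1, M4}: invariant factors (x + 1)^2.

{M2}: invariant factors x + 1, x + 1.

{M3}: invariant factors (x + 5)^2.

Matrices are similar if and only if their invariant-factor lists agree; the partition into similarity classes is {M1, M4}, {M2}, {M3}.

3 classes: {M1, M4}, {M2}, {M3}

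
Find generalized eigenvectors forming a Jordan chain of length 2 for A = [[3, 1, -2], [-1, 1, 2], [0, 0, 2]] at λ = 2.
v_1 = [[1, 0, 0]]^T, v_2 = [[1, -1, 0]]^T

We seek v_1 ∈ ker((A - 2I)^2) \ ker(A - 2I), then set v_{i+1} = (A - 2I) v_i.

One such chain is v_1 = [[1, 0, 0]]^T, v_2 = [[1, -1, 0]]^T. Check: (A - 2I) v_2 = [[0, 0, 0]]^T = 0.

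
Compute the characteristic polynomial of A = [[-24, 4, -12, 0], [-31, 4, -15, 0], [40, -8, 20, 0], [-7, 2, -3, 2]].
xI - A = [[x + 24, -4, 12, 0], [31, x - 4, 15, 0], [-40, 8, x - 20, 0], [7, -2, 3, x - 2]].

Expanding det(xI - A) along the first row:
det(xI - A) = + (x + 24)·det([[x - 4, 15, 0], [8, x - 20, 0], [-2, 3, x - 2]]) - (-4)·det([[31, 15, 0], [-40, x - 20, 0], [7, 3, x - 2]]) + (12)·det([[31, x - 4, 0], [-40, 8, 0], [7, -2, x - 2]]) - (0)·det([[31, x - 4, 15], [-40, 8, x - 20], [7, -2, 3]]).

Evaluating gives χ_A(x) = x^4 - 2x^3 - 12x^2 + 40x - 32 = (x - 2)^3(x + 4).

χ_A(x) = (x - 2)^3(x + 4)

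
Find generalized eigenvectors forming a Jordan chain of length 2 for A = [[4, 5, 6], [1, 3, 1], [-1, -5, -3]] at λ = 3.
v_1 = [[0, -1, 1]]^T, v_2 = [[1, 1, -1]]^T

We seek v_1 ∈ ker((A - 3I)^2) \ ker(A - 3I), then set v_{i+1} = (A - 3I) v_i.

One such chain is v_1 = [[0, -1, 1]]^T, v_2 = [[1, 1, -1]]^T. Check: (A - 3I) v_2 = [[0, 0, 0]]^T = 0.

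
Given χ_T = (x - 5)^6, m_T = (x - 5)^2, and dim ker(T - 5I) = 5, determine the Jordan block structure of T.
Jordan blocks: (5, 2), (5, 1), (5, 1), (5, 1), (5, 1)

λ = 5: algebraic multiplicity 6 (exponent in χ_T), largest block size 2 (exponent in m_T), 5 blocks (geometric multiplicity). These force block sizes [2, 1, 1, 1, 1].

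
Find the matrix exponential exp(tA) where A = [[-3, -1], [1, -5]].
e^{tA} = [[(t + 1)*e^{-4*t}, -t*e^{-4*t}], [t*e^{-4*t}, (1 - t)*e^{-4*t}]]

A has Jordan form J = [[-4, 1], [0, -4]] with A = PJP^{-1}, so e^{tA} = P e^{tJ} P^{-1}.

For a Jordan block J_k(λ), e^{tJ_k(λ)} = e^{λt} · (I + tN + t^2 N^2/2! + ... + t^{k-1} N^{k-1}/(k-1)!) where N is the nilpotent superdiagonal part.

Assembling the blocks and conjugating back gives the entries of e^{tA} as shown above.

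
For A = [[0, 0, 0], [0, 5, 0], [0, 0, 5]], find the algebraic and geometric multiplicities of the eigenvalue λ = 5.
algebraic multiplicity 2, geometric multiplicity 2

The characteristic polynomial is x(x - 5)^2, so the factor x - 5 appears with exponent 2: the algebraic multiplicity is 2.

rank(A - 5I) = 1, so the eigenspace has dimension 3 - 1 = 2: the geometric multiplicity is 2.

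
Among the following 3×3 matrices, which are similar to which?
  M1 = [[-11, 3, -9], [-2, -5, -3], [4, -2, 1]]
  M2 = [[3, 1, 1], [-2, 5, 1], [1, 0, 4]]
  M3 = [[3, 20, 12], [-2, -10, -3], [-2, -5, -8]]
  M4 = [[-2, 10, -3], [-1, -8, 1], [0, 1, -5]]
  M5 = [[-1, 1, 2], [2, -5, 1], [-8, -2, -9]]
Characteristic polynomials: χ_{M1} = (x + 5)^3, χ_{M2} = (x - 4)^3, χ_{M3} = (x + 5)^3, χ_{M4} = (x + 5)^3, χ_{M5} = (x + 5)^3.

{M1, M4, M5}: invariant factors (x + 5)^3.

{M2}: invariant factors (x - 4)^3.

{M3}: invariant factors x + 5, (x + 5)^2.

Matrices are similar if and only if their invariant-factor lists agree; the partition into similarity classes is {M1, M4, M5}, {M2}, {M3}.

3 classes: {M1, M4, M5}, {M2}, {M3}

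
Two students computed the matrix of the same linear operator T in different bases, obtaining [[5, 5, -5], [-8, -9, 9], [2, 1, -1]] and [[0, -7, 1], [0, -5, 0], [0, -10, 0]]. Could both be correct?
Yes.

Two matrices over a field are similar if and only if they have the same invariant factors.

Both A and B have characteristic polynomial x^2(x + 5) and minimal polynomial x^2(x + 5). Computing further, both have invariant factors x^2(x + 5). Hence A and B are similar.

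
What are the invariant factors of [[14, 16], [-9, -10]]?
The Jordan structure of A has elementary divisors (x - 2)^2. Arranging the block sizes at each eigenvalue in decreasing order and taking row products gives the invariant factors.

Invariant factors (smallest first, each dividing the next): (x - 2)^2.

Check: the last factor (x - 2)^2 is the minimal polynomial, and the product (x - 2)^2 is the characteristic polynomial.

(x - 2)^2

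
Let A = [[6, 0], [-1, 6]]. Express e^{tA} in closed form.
A has Jordan form J = [[6, 1], [0, 6]] with A = PJP^{-1}, so e^{tA} = P e^{tJ} P^{-1}.

For a Jordan block J_k(λ), e^{tJ_k(λ)} = e^{λt} · (I + tN + t^2 N^2/2! + ... + t^{k-1} N^{k-1}/(k-1)!) where N is the nilpotent superdiagonal part.

Assembling the blocks and conjugating back gives the entries of e^{tA} as shown above.

e^{tA} = [[e^{6*t}, 0], [-t*e^{6*t}, e^{6*t}]]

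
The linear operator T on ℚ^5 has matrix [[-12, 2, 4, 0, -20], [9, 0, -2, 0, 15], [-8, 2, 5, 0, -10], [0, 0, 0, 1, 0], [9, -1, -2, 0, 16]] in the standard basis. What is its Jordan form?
The characteristic polynomial is det(xI - A) = (x - 6)(x - 1)^4, so the eigenvalues are 1 (algebraic multiplicity 4), 6 (algebraic multiplicity 1).

For λ = 1: rank(A - I) = 2, rank((A - I)^2) = 1. The eigenspace has dimension 5 - 2 = 3, so there are 3 Jordan blocks; the rank sequence gives block sizes [2, 1, 1].

For λ = 6: algebraic multiplicity 1 gives one 1×1 block.

Assembling the blocks gives the Jordan form J above.

J = [[1, 1, 0, 0, 0], [0, 1, 0, 0, 0], [0, 0, 1, 0, 0], [0, 0, 0, 1, 0], [0, 0, 0, 0, 6]]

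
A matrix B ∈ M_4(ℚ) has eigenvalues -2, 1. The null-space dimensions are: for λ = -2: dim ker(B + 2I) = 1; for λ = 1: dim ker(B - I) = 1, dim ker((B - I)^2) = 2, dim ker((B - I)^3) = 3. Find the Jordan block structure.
Jordan blocks: (-2, 1), (1, 3)

λ = -2: successive nullity increments [1] count blocks of size ≥ k; block sizes are [1].
λ = 1: successive nullity increments [1, 1, 1] count blocks of size ≥ k; block sizes are [3].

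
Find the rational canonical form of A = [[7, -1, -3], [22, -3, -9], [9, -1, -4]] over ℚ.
R = [[0, 0, -1], [1, 0, -3], [0, 1, 0]]

The invariant factors of A (the non-unit diagonal entries of the Smith normal form of xI - A over ℚ[x]) are x^3 + 3x + 1, each dividing the next. The characteristic polynomial is their product, x^3 + 3x + 1.

The rational canonical form is the block-diagonal matrix of companion matrices C(f_i):
R = [[0, 0, -1], [1, 0, -3], [0, 1, 0]].

Note the characteristic polynomial does not split into linear factors over ℚ, so A has no Jordan form over ℚ; the rational canonical form exists over any field.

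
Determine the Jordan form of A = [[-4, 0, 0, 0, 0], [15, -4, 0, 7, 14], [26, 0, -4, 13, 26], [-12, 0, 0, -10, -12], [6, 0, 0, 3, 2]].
The characteristic polynomial is det(xI - A) = (x + 4)^5, so the eigenvalues are -4 (algebraic multiplicity 5).

For λ = -4: rank(A + 4I) = 2, rank((A + 4I)^2) = 0. The eigenspace has dimension 5 - 2 = 3, so there are 3 Jordan blocks; the rank sequence gives block sizes [2, 2, 1].

Assembling the blocks gives the Jordan form J above.

J = [[-4, 1, 0, 0, 0], [0, -4, 0, 0, 0], [0, 0, -4, 1, 0], [0, 0, 0, -4, 0], [0, 0, 0, 0, -4]]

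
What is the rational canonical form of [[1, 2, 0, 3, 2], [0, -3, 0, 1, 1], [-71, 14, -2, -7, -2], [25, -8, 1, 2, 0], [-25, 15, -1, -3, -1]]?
R = [[0, 4, 0, 0, 0], [1, -4, 0, 0, 0], [0, 0, 0, 0, -20], [0, 0, 1, 0, 24], [0, 0, 0, 1, 1]]

The invariant factors of A (the non-unit diagonal entries of the Smith normal form of xI - A over ℚ[x]) are x^2 + 4x - 4, (x - 5)(x^2 + 4x - 4), each dividing the next. The characteristic polynomial is their product, (x - 5)(x^2 + 4x - 4)^2.

The rational canonical form is the block-diagonal matrix of companion matrices C(f_i):
R = [[0, 4, 0, 0, 0], [1, -4, 0, 0, 0], [0, 0, 0, 0, -20], [0, 0, 1, 0, 24], [0, 0, 0, 1, 1]].

Note the characteristic polynomial does not split into linear factors over ℚ, so A has no Jordan form over ℚ; the rational canonical form exists over any field.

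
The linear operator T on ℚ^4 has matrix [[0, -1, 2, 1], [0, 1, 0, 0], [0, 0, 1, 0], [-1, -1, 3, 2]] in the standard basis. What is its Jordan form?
The characteristic polynomial is det(xI - A) = (x - 1)^4, so the eigenvalues are 1 (algebraic multiplicity 4).

For λ = 1: rank(A - I) = 2, rank((A - I)^2) = 1, rank((A - I)^3) = 0. The eigenspace has dimension 4 - 2 = 2, so there are 2 Jordan blocks; the rank sequence gives block sizes [3, 1].

Assembling the blocks gives the Jordan form J above.

J = [[1, 1, 0, 0], [0, 1, 1, 0], [0, 0, 1, 0], [0, 0, 0, 1]]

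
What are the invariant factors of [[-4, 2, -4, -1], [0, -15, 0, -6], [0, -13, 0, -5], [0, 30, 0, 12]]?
The Jordan structure of A has elementary divisors (x + 4), (x + 3), x^2. Arranging the block sizes at each eigenvalue in decreasing order and taking row products gives the invariant factors.

Invariant factors (smallest first, each dividing the next): x^2(x + 3)(x + 4).

Check: the last factor x^2(x + 3)(x + 4) is the minimal polynomial, and the product x^2(x + 3)(x + 4) is the characteristic polynomial.

x^2(x + 3)(x + 4)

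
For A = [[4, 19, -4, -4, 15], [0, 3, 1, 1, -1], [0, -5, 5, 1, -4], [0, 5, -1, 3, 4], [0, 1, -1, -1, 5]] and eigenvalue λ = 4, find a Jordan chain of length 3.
v_1 = [[-8, -2, 3, -1, 3]]^T, v_2 = [[-1, 1, 0, 0, -1]]^T, v_3 = [[4, 0, -1, 1, 0]]^T

We seek v_1 ∈ ker((A - 4I)^3) \ ker((A - 4I)^2), then set v_{i+1} = (A - 4I) v_i.

One such chain is v_1 = [[-8, -2, 3, -1, 3]]^T, v_2 = [[-1, 1, 0, 0, -1]]^T, v_3 = [[4, 0, -1, 1, 0]]^T. Check: (A - 4I) v_3 = [[0, 0, 0, 0, 0]]^T = 0.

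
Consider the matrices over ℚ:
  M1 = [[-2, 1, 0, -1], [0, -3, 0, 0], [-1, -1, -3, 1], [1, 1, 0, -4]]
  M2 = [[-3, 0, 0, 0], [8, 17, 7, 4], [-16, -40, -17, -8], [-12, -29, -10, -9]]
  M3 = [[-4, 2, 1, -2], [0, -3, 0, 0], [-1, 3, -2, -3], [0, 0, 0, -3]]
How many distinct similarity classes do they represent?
2 classes: {M1}, {M2, M3}

Characteristic polynomials: χ_{M1} = (x + 3)^4, χ_{M2} = (x + 3)^4, χ_{M3} = (x + 3)^4.

{M1}: invariant factors x + 3, x + 3, (x + 3)^2.

{M2, M3}: invariant factors x + 3, (x + 3)^3.

Matrices are similar if and only if their invariant-factor lists agree; the partition into similarity classes is {M1}, {M2, M3}.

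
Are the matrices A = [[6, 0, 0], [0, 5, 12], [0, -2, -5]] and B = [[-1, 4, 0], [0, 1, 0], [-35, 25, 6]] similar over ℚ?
Two matrices over a field are similar if and only if they have the same invariant factors.

Both A and B have characteristic polynomial (x - 6)(x - 1)(x + 1) and minimal polynomial (x - 6)(x - 1)(x + 1). Computing further, both have invariant factors (x - 6)(x - 1)(x + 1). Hence A and B are similar.

Yes.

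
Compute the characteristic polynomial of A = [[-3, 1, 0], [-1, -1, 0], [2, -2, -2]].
χ_A(x) = (x + 2)^3

xI - A = [[x + 3, -1, 0], [1, x + 1, 0], [-2, 2, x + 2]].

Expanding det(xI - A) along the first row:
det(xI - A) = + (x + 3)·det([[x + 1, 0], [2, x + 2]]) - (-1)·det([[1, 0], [-2, x + 2]]) + (0)·det([[1, x + 1], [-2, 2]]).

Evaluating gives χ_A(x) = x^3 + 6x^2 + 12x + 8 = (x + 2)^3.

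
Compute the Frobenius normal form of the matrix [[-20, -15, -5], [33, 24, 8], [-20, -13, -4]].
The invariant factors of A (the non-unit diagonal entries of the Smith normal form of xI - A over ℚ[x]) are x^3 + 3x - 5, each dividing the next. The characteristic polynomial is their product, x^3 + 3x - 5.

The rational canonical form is the block-diagonal matrix of companion matrices C(f_i):
R = [[0, 0, 5], [1, 0, -3], [0, 1, 0]].

Note the characteristic polynomial does not split into linear factors over ℚ, so A has no Jordan form over ℚ; the rational canonical form exists over any field.

R = [[0, 0, 5], [1, 0, -3], [0, 1, 0]]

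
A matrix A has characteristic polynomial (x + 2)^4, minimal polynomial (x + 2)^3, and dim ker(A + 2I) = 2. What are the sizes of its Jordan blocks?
λ = -2: algebraic multiplicity 4 (exponent in χ_A), largest block size 3 (exponent in m_A), 2 blocks (geometric multiplicity). These force block sizes [3, 1].

Jordan blocks: (-2, 3), (-2, 1)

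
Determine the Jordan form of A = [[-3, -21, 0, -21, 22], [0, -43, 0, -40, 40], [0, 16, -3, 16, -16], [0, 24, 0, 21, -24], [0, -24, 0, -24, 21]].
The characteristic polynomial is det(xI - A) = (x - 5)(x + 3)^4, so the eigenvalues are -3 (algebraic multiplicity 4), 5 (algebraic multiplicity 1).

For λ = -3: rank(A + 3I) = 2, rank((A + 3I)^2) = 1. The eigenspace has dimension 5 - 2 = 3, so there are 3 Jordan blocks; the rank sequence gives block sizes [2, 1, 1].

For λ = 5: algebraic multiplicity 1 gives one 1×1 block.

Assembling the blocks gives the Jordan form J above.

J = [[-3, 1, 0, 0, 0], [0, -3, 0, 0, 0], [0, 0, -3, 0, 0], [0, 0, 0, -3, 0], [0, 0, 0, 0, 5]]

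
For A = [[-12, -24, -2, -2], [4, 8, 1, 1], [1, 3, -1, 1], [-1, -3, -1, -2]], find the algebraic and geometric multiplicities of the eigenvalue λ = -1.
The characteristic polynomial is (x + 1)^3(x + 4), so the factor x + 1 appears with exponent 3: the algebraic multiplicity is 3.

rank(A + I) = 3, so the eigenspace has dimension 4 - 3 = 1: the geometric multiplicity is 1.

Since 1 < 3, A is not diagonalizable.

algebraic multiplicity 3, geometric multiplicity 1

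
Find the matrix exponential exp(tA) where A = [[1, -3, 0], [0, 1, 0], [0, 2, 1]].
e^{tA} = [[e^{t}, -3*t*e^{t}, 0], [0, e^{t}, 0], [0, 2*t*e^{t}, e^{t}]]

A has Jordan form J = [[1, 1, 0], [0, 1, 0], [0, 0, 1]] with A = PJP^{-1}, so e^{tA} = P e^{tJ} P^{-1}.

For a Jordan block J_k(λ), e^{tJ_k(λ)} = e^{λt} · (I + tN + t^2 N^2/2! + ... + t^{k-1} N^{k-1}/(k-1)!) where N is the nilpotent superdiagonal part.

Assembling the blocks and conjugating back gives the entries of e^{tA} as shown above.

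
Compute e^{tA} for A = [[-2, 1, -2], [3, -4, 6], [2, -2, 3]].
A has Jordan form J = [[-1, 1, 0], [0, -1, 0], [0, 0, -1]] with A = PJP^{-1}, so e^{tA} = P e^{tJ} P^{-1}.

For a Jordan block J_k(λ), e^{tJ_k(λ)} = e^{λt} · (I + tN + t^2 N^2/2! + ... + t^{k-1} N^{k-1}/(k-1)!) where N is the nilpotent superdiagonal part.

Assembling the blocks and conjugating back gives the entries of e^{tA} as shown above.

e^{tA} = [[(1 - t)*e^{-t}, t*e^{-t}, -2*t*e^{-t}], [3*t*e^{-t}, (1 - 3*t)*e^{-t}, 6*t*e^{-t}], [2*t*e^{-t}, -2*t*e^{-t}, (4*t + 1)*e^{-t}]]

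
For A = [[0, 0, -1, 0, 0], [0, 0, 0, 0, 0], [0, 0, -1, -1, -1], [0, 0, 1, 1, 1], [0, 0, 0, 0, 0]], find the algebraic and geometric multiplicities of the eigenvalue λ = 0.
The characteristic polynomial is x^5, so the factor x appears with exponent 5: the algebraic multiplicity is 5.

rank(A) = 2, so the eigenspace has dimension 5 - 2 = 3: the geometric multiplicity is 3.

Since 3 < 5, A is not diagonalizable.

algebraic multiplicity 5, geometric multiplicity 3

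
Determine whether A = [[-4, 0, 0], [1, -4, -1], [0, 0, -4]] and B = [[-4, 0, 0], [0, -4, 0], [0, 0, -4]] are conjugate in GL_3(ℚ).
Both have characteristic polynomial (x + 4)^3, but the minimal polynomial of A is (x + 4)^2 while the minimal polynomial of B is x + 4. The minimal polynomial is a similarity invariant, so A and B are not similar.

No.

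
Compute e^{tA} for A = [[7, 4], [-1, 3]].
A has Jordan form J = [[5, 1], [0, 5]] with A = PJP^{-1}, so e^{tA} = P e^{tJ} P^{-1}.

For a Jordan block J_k(λ), e^{tJ_k(λ)} = e^{λt} · (I + tN + t^2 N^2/2! + ... + t^{k-1} N^{k-1}/(k-1)!) where N is the nilpotent superdiagonal part.

Assembling the blocks and conjugating back gives the entries of e^{tA} as shown above.

e^{tA} = [[(2*t + 1)*e^{5*t}, 4*t*e^{5*t}], [-t*e^{5*t}, (1 - 2*t)*e^{5*t}]]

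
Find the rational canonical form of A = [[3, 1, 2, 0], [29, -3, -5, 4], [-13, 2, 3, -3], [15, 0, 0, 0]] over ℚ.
The invariant factors of A (the non-unit diagonal entries of the Smith normal form of xI - A over ℚ[x]) are (x - 3)(x^3 - 2x + 5), each dividing the next. The characteristic polynomial is their product, (x - 3)(x^3 - 2x + 5).

The rational canonical form is the block-diagonal matrix of companion matrices C(f_i):
R = [[0, 0, 0, 15], [1, 0, 0, -11], [0, 1, 0, 2], [0, 0, 1, 3]].

Note the characteristic polynomial does not split into linear factors over ℚ, so A has no Jordan form over ℚ; the rational canonical form exists over any field.

R = [[0, 0, 0, 15], [1, 0, 0, -11], [0, 1, 0, 2], [0, 0, 1, 3]]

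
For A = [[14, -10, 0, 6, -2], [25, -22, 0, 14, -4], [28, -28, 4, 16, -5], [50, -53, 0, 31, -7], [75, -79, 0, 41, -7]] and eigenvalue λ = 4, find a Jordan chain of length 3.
v_1 = [[1, 2, 3, 4, 6]]^T, v_2 = [[2, 5, 6, 10, 15]]^T, v_3 = [[0, 0, 1, 0, 0]]^T

We seek v_1 ∈ ker((A - 4I)^3) \ ker((A - 4I)^2), then set v_{i+1} = (A - 4I) v_i.

One such chain is v_1 = [[1, 2, 3, 4, 6]]^T, v_2 = [[2, 5, 6, 10, 15]]^T, v_3 = [[0, 0, 1, 0, 0]]^T. Check: (A - 4I) v_3 = [[0, 0, 0, 0, 0]]^T = 0.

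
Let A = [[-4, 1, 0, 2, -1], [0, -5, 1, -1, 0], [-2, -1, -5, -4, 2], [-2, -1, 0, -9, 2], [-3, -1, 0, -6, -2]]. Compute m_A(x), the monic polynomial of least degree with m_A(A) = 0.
m_A(x) = (x + 5)^3

The characteristic polynomial factors as (x + 5)^5. The minimal polynomial is ∏(x - λ)^{k_λ} where k_λ is the size of the largest Jordan block at λ.

For λ = -5: rank(A + 5I) = 3, and the largest Jordan block has size 3 (the smallest k with rank((A + 5I)^k) = rank((A + 5I)^(k+1))).

So m_A(x) = (x + 5)^3.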